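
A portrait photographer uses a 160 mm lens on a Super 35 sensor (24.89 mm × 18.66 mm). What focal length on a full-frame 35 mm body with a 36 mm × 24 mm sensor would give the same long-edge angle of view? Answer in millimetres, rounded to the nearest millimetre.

231 mm

Equal angle of view means equal width/f ratio, so f₂ = f₁ · (width₂/width₁) = 160 × 36/24.89.
f₂ = 160 × 1.44636 ≈ 231.418 mm.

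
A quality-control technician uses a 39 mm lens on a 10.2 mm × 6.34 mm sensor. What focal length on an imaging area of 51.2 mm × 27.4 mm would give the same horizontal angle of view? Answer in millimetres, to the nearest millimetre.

Equal angle of view means equal width/f ratio, so f₂ = f₁ · (width₂/width₁) = 39 × 51.2/10.2.
f₂ = 39 × 5.01961 ≈ 195.765 mm.

196 mm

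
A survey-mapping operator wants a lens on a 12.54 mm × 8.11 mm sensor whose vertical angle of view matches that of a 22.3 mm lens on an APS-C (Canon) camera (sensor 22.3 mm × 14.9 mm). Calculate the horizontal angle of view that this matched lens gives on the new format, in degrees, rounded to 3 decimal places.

Equal vertical AOV ⇒ f₂ = f₁ · 8.11/14.9 = 22.3 × 0.54430 ≈ 12.1378 mm.
Horizontal AOV on the new format = 2·arctan(12.54 / (2 × 12.1378)) = 2·arctan(0.51657) ≈ 54.6389°.

54.639°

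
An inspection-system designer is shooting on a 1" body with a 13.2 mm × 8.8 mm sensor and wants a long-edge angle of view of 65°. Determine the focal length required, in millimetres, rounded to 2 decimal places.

10.36 mm

From α = 2·arctan(w/2f) we get f = w / (2·tan(α/2)).
With w = 13.2 mm and α/2 = 32.5°, tan(α/2) ≈ 0.63707, so f ≈ 13.2 / 1.27414 ≈ 10.3599 mm.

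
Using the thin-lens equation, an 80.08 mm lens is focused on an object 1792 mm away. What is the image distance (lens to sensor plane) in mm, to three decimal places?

1/dᵢ = 1/f − 1/dₒ = 1/80.08 − 1/1792 = 0.0119295 mm⁻¹.
dᵢ = 1/0.0119295 ≈ 83.8260 mm.

83.826 mm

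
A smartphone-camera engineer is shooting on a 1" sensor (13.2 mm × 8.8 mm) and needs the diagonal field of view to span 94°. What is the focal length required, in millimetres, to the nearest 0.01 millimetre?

Sensor diagonal = √(13.2² + 8.8²) = √251.6800 ≈ 15.8644 mm.
From α = 2·arctan(d/2f) we get f = d / (2·tan(α/2)).
With d = 15.8644 mm and α/2 = 47°, tan(α/2) ≈ 1.07237, so f ≈ 15.8644 / 2.14474 ≈ 7.3969 mm.

7.40 mm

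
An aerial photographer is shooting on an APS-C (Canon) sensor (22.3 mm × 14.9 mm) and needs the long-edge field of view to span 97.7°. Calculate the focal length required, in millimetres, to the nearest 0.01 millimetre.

From α = 2·arctan(w/2f) we get f = w / (2·tan(α/2)).
With w = 22.3 mm and α/2 = 48.85°, tan(α/2) ≈ 1.14430, so f ≈ 22.3 / 2.28861 ≈ 9.7439 mm.

9.74 mm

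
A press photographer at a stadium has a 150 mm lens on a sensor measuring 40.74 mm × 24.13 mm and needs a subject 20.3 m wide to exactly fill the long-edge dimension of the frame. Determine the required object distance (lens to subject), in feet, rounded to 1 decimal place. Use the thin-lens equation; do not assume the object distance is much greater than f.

245.7 ft

W: 20.3 m = 20300 mm.
Magnification m = w/W = dᵢ/dₒ; combined with 1/f = 1/dₒ + 1/dᵢ this gives dₒ = f·(1 + W/w).
dₒ = 150 mm × (1 + 20300/40.74) = 150 × 499.2818 ≈ 74892.268 mm = 74892.268/304.8 ft = 245.71 ft.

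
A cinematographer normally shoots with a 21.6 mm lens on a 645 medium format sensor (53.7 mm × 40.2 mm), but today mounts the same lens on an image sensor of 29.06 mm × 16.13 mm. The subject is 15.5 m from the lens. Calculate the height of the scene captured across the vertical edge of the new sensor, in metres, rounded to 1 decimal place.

11.6 m

The focal length stays 21.6 mm; the relevant sensor dimension is now h = 16.13 mm. Object distance dₒ = 15.5 m = 15500 mm.
Thin-lens field height W = h·(dₒ − f)/f = 16.13 × (15500 − 21.6)/21.6 ≈ 11558.639 mm = 11.5586 m.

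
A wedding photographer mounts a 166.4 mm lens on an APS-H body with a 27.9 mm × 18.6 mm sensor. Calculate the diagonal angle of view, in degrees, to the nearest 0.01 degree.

11.51°

Sensor diagonal = √(27.9² + 18.6²) = √1124.3700 ≈ 33.5316 mm.
Angle of view α = 2·arctan(d/2f) with d = 33.5316 mm and f = 166.4 mm.
d/2f = 0.10076; arctan(0.10076) ≈ 5.7535°, so α ≈ 11.5070°.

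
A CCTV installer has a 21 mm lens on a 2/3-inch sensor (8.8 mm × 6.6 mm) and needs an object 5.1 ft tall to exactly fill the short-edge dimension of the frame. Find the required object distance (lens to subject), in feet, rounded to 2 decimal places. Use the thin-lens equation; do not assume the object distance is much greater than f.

W: 5.1 ft × 304.8 mm/ft = 1554.48 mm.
Magnification m = h/W = dᵢ/dₒ; combined with 1/f = 1/dₒ + 1/dᵢ this gives dₒ = f·(1 + W/h).
dₒ = 21 mm × (1 + 1554.48/6.6) = 21 × 236.5273 ≈ 4967.073 mm = 4967.073/304.8 ft = 16.2962 ft.

16.30 ft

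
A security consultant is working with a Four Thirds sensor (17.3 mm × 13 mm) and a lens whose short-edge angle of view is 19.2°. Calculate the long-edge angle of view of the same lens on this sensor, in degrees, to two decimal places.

25.37°

From the short-edge AOV: f = 13 / (2·tan(9.6°)) = 13 / 0.33827 ≈ 38.4303 mm.
Long-edge AOV = 2·arctan(17.3 / (2 × 38.4303)) = 2·arctan(0.22508) ≈ 25.3698°.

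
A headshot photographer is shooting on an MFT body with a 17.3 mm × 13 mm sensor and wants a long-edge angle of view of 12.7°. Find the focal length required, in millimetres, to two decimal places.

From α = 2·arctan(w/2f) we get f = w / (2·tan(α/2)).
With w = 17.3 mm and α/2 = 6.35°, tan(α/2) ≈ 0.11128, so f ≈ 17.3 / 0.22257 ≈ 77.7288 mm.

77.73 mm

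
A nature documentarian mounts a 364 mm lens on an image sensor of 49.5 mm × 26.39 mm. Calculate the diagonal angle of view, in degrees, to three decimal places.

8.812°

Sensor diagonal = √(49.5² + 26.39²) = √3146.6821 ≈ 56.0953 mm.
Angle of view α = 2·arctan(d/2f) with d = 56.0953 mm and f = 364 mm.
d/2f = 0.07705; arctan(0.07705) ≈ 4.4062°, so α ≈ 8.8123°.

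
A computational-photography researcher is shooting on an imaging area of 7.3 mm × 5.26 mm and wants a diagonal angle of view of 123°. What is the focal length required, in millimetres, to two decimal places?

Sensor diagonal = √(7.3² + 5.26²) = √80.9576 ≈ 8.9976 mm.
From α = 2·arctan(d/2f) we get f = d / (2·tan(α/2)).
With d = 8.9976 mm and α/2 = 61.5°, tan(α/2) ≈ 1.84177, so f ≈ 8.9976 / 3.68354 ≈ 2.4427 mm.

2.44 mm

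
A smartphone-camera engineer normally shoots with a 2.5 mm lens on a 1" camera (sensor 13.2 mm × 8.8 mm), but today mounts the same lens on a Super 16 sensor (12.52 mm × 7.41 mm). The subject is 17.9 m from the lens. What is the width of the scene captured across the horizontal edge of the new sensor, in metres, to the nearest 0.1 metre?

The focal length stays 2.5 mm; the relevant sensor dimension is now w = 12.52 mm. Object distance dₒ = 17.9 m = 17900 mm.
Thin-lens field width W = w·(dₒ − f)/f = 12.52 × (17900 − 2.5)/2.5 ≈ 89630.680 mm = 89.6307 m.

89.6 m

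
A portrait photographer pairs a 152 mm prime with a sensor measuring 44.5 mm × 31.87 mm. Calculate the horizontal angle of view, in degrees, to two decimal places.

16.66°

Angle of view α = 2·arctan(w/2f) with w = 44.5 mm and f = 152 mm.
w/2f = 0.14638; arctan(0.14638) ≈ 8.3279°, so α ≈ 16.6558°.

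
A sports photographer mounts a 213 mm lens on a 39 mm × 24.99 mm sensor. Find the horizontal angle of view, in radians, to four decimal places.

Angle of view α = 2·arctan(w/2f) with w = 39 mm and f = 213 mm.
w/2f = 0.09155; arctan(0.09155) ≈ 0.0913 rad, so α ≈ 0.1826 rad.

0.1826 rad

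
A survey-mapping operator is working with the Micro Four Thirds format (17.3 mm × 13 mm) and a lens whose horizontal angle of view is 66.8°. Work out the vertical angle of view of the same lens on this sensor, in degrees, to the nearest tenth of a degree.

From the horizontal AOV: f = 17.3 / (2·tan(33.4°)) = 17.3 / 1.31876 ≈ 13.1184 mm.
Vertical AOV = 2·arctan(13 / (2 × 13.1184)) = 2·arctan(0.49549) ≈ 52.7156°.

52.7°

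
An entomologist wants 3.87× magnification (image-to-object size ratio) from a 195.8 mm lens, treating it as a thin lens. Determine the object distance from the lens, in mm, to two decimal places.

With m = dᵢ/dₒ and 1/f = 1/dₒ + 1/dᵢ, substituting dᵢ = m·dₒ gives 1/f = (1 + 1/m)/dₒ, hence dₒ = f·(1 + 1/m).
dₒ = 195.8 × (1 + 1/3.87) = 195.8 × 1.25840 ≈ 246.394 mm.

246.39 mm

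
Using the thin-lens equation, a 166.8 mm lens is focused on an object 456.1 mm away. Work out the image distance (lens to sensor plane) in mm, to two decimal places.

1/dᵢ = 1/f − 1/dₒ = 1/166.8 − 1/456.1 = 0.0038027 mm⁻¹.
dᵢ = 1/0.0038027 ≈ 262.9709 mm.

262.97 mm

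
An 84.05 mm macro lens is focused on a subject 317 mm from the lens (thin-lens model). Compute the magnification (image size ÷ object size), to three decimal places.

0.361×

Thin lens: 1/f = 1/dₒ + 1/dᵢ → 1/dᵢ = 1/84.05 − 1/317 = 0.0087431 mm⁻¹, so dᵢ ≈ 114.3758 mm.
Magnification m = dᵢ/dₒ = 114.3758/317 ≈ 0.36081.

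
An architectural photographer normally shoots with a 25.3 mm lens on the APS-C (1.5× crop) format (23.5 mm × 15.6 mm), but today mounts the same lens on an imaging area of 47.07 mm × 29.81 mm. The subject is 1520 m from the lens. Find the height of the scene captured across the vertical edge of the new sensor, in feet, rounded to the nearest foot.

The focal length stays 25.3 mm; the relevant sensor dimension is now h = 29.81 mm. Object distance dₒ = 1520 m = 1.52e+06 mm.
Thin-lens field height W = h·(dₒ − f)/f = 29.81 × (1.52e+06 − 25.3)/25.3 ≈ 1790926.712 mm = 1790926.712/304.8 ft = 5875.74 ft.

5876 ft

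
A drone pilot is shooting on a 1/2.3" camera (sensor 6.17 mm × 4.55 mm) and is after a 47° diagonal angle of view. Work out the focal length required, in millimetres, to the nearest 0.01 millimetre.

8.82 mm

Sensor diagonal = √(6.17² + 4.55²) = √58.7714 ≈ 7.6663 mm.
From α = 2·arctan(d/2f) we get f = d / (2·tan(α/2)).
With d = 7.6663 mm and α/2 = 23.5°, tan(α/2) ≈ 0.43481, so f ≈ 7.6663 / 0.86962 ≈ 8.8156 mm.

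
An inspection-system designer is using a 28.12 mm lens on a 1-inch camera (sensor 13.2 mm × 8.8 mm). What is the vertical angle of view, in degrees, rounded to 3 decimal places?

Angle of view α = 2·arctan(h/2f) with h = 8.8 mm and f = 28.12 mm.
h/2f = 0.15647; arctan(0.15647) ≈ 8.8931°, so α ≈ 17.7862°.

17.786°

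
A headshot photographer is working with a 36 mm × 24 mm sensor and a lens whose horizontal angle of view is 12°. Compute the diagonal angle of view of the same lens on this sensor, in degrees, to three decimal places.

From the horizontal AOV: f = 36 / (2·tan(6°)) = 36 / 0.21021 ≈ 171.2586 mm.
Sensor diagonal = √(36² + 24²) = √1872.0000 ≈ 43.2666 mm.
Diagonal AOV = 2·arctan(43.2666 / (2 × 171.2586)) = 2·arctan(0.12632) ≈ 14.3989°.

14.399°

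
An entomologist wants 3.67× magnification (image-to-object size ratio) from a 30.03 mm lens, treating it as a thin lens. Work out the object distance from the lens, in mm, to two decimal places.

With m = dᵢ/dₒ and 1/f = 1/dₒ + 1/dᵢ, substituting dᵢ = m·dₒ gives 1/f = (1 + 1/m)/dₒ, hence dₒ = f·(1 + 1/m).
dₒ = 30.03 × (1 + 1/3.67) = 30.03 × 1.27248 ≈ 38.213 mm.

38.21 mm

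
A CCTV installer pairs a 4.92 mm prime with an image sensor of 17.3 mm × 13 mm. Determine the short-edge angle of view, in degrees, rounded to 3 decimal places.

Angle of view α = 2·arctan(h/2f) with h = 13 mm and f = 4.92 mm.
h/2f = 1.32114; arctan(1.32114) ≈ 52.8771°, so α ≈ 105.7542°.

105.754°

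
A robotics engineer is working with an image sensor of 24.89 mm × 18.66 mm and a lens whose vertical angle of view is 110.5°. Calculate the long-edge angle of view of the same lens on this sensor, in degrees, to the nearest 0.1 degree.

125.0°

From the vertical AOV: f = 18.66 / (2·tan(55.25°)) = 18.66 / 2.88299 ≈ 6.4725 mm.
Long-edge AOV = 2·arctan(24.89 / (2 × 6.4725)) = 2·arctan(1.92276) ≈ 125.0435°.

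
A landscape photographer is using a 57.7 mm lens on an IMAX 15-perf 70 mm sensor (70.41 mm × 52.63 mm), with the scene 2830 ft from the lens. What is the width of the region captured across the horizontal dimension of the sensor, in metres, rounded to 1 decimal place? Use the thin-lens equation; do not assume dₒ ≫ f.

dₒ: 2830 ft × 304.8 mm/ft = 862583.97 mm.
Similar triangles through the lens centre give W/dₒ = w/dᵢ; with 1/f = 1/dₒ + 1/dᵢ this gives W = w·(dₒ − f)/f.
W = 70.41 mm × (862584 − 57.7) / 57.7 = 70.41 × 14948.4623 ≈ 1052521.228 mm = 1052.52 m.

1052.5 m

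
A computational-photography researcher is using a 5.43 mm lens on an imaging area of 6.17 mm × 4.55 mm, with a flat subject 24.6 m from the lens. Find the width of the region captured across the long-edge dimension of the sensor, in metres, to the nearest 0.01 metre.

dₒ: 24.6 m = 24600 mm.
Similar triangles through the lens centre give W/dₒ = w/dᵢ; with 1/f = 1/dₒ + 1/dᵢ this gives W = w·(dₒ − f)/f.
W = 6.17 mm × (24600 − 5.43) / 5.43 = 6.17 × 4529.3867 ≈ 27946.316 mm = 27.9463 m.

27.95 m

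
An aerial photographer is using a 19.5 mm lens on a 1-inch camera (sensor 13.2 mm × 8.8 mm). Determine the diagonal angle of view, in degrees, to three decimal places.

44.271°

Sensor diagonal = √(13.2² + 8.8²) = √251.6800 ≈ 15.8644 mm.
Angle of view α = 2·arctan(d/2f) with d = 15.8644 mm and f = 19.5 mm.
d/2f = 0.40678; arctan(0.40678) ≈ 22.1355°, so α ≈ 44.2710°.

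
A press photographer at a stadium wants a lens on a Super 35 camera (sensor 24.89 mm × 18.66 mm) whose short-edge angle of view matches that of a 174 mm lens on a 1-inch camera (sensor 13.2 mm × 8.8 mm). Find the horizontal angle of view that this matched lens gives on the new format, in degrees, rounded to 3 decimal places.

3.864°

Equal short-edge AOV ⇒ f₂ = f₁ · 18.66/8.8 = 174 × 2.12045 ≈ 368.9591 mm.
Horizontal AOV on the new format = 2·arctan(24.89 / (2 × 368.9591)) = 2·arctan(0.03373) ≈ 3.8637°.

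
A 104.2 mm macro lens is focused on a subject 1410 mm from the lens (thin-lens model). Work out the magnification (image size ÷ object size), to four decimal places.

Thin lens: 1/f = 1/dₒ + 1/dᵢ → 1/dᵢ = 1/104.2 − 1/1410 = 0.0088877 mm⁻¹, so dᵢ ≈ 112.5149 mm.
Magnification m = dᵢ/dₒ = 112.5149/1410 ≈ 0.07980.

0.0798×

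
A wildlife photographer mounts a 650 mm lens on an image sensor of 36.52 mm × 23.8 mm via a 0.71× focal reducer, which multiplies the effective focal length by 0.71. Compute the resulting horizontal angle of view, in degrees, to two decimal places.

4.53°

Effective focal length f = 650 × 0.71 = 461.5 mm.
α = 2·arctan(36.52 / (2 × 461.5)) = 2·arctan(0.03957) ≈ 4.5316°.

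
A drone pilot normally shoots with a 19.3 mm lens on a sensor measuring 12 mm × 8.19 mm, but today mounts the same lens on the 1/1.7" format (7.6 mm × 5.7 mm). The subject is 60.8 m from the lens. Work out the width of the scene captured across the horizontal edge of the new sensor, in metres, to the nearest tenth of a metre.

23.9 m

The focal length stays 19.3 mm; the relevant sensor dimension is now w = 7.6 mm. Object distance dₒ = 60.8 m = 60800 mm.
Thin-lens field width W = w·(dₒ − f)/f = 7.6 × (60800 − 19.3)/19.3 ≈ 23934.369 mm = 23.9344 m.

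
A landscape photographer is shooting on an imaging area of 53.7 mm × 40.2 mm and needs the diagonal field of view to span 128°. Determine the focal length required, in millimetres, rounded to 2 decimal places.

16.36 mm

Sensor diagonal = √(53.7² + 40.2²) = √4499.7300 ≈ 67.0800 mm.
From α = 2·arctan(d/2f) we get f = d / (2·tan(α/2)).
With d = 67.0800 mm and α/2 = 64°, tan(α/2) ≈ 2.05030, so f ≈ 67.0800 / 4.10061 ≈ 16.3586 mm.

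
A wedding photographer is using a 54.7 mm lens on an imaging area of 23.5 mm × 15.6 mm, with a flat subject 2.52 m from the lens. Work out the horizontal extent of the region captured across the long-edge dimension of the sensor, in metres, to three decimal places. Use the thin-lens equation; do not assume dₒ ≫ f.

dₒ: 2.52 m = 2520 mm.
Similar triangles through the lens centre give W/dₒ = w/dᵢ; with 1/f = 1/dₒ + 1/dᵢ this gives W = w·(dₒ − f)/f.
W = 23.5 mm × (2520 − 54.7) / 54.7 = 23.5 × 45.0695 ≈ 1059.133 mm = 1.05913 m.

1.059 m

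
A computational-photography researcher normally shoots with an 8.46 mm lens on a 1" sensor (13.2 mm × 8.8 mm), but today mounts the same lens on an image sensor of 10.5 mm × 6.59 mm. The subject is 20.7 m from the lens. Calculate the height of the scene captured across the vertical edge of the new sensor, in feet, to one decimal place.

52.9 ft

The focal length stays 8.46 mm; the relevant sensor dimension is now h = 6.59 mm. Object distance dₒ = 20.7 m = 20700 mm.
Thin-lens field height W = h·(dₒ − f)/f = 6.59 × (20700 − 8.46)/8.46 ≈ 16117.878 mm = 16117.878/304.8 ft = 52.8802 ft.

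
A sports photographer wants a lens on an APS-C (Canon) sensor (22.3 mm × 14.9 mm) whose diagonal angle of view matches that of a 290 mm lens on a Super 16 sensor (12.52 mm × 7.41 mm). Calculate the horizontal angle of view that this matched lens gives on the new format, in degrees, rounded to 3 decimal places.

Sensor diagonal = √(12.52² + 7.41²) = √211.6585 ≈ 14.5485 mm.
Sensor diagonal = √(22.3² + 14.9²) = √719.3000 ≈ 26.8198 mm.
Equal diagonal AOV ⇒ f₂ = f₁ · 26.8198/14.5485 = 290 × 1.84347 ≈ 534.6077 mm.
Horizontal AOV on the new format = 2·arctan(22.3 / (2 × 534.6077)) = 2·arctan(0.02086) ≈ 2.3896°.

2.390°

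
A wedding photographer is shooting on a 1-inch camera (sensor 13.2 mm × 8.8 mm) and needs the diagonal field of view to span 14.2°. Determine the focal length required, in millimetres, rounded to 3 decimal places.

Sensor diagonal = √(13.2² + 8.8²) = √251.6800 ≈ 15.8644 mm.
From α = 2·arctan(d/2f) we get f = d / (2·tan(α/2)).
With d = 15.8644 mm and α/2 = 7.1°, tan(α/2) ≈ 0.12456, so f ≈ 15.8644 / 0.24911 ≈ 63.6836 mm.

63.684 mm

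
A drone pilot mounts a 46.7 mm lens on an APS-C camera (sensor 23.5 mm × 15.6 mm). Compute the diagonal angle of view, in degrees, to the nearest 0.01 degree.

Sensor diagonal = √(23.5² + 15.6²) = √795.6100 ≈ 28.2066 mm.
Angle of view α = 2·arctan(d/2f) with d = 28.2066 mm and f = 46.7 mm.
d/2f = 0.30200; arctan(0.30200) ≈ 16.8042°, so α ≈ 33.6084°.

33.61°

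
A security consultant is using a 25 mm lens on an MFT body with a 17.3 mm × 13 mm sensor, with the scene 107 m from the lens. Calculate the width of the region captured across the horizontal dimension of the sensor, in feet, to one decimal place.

dₒ: 107 m = 107000 mm.
Similar triangles through the lens centre give W/dₒ = w/dᵢ; with 1/f = 1/dₒ + 1/dᵢ this gives W = w·(dₒ − f)/f.
W = 17.3 mm × (107000 − 25) / 25 = 17.3 × 4279.0000 ≈ 74026.700 mm = 74026.700/304.8 ft = 242.87 ft.

242.9 ft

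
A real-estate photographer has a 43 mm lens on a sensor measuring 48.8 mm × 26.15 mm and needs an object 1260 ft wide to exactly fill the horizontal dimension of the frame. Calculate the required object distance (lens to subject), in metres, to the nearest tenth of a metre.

W: 1260 ft × 304.8 mm/ft = 384047.99 mm.
Magnification m = w/W = dᵢ/dₒ; combined with 1/f = 1/dₒ + 1/dᵢ this gives dₒ = f·(1 + W/w).
dₒ = 43 mm × (1 + 384048/48.8) = 43 × 7870.8358 ≈ 338445.940 mm = 338.446 m.

338.4 m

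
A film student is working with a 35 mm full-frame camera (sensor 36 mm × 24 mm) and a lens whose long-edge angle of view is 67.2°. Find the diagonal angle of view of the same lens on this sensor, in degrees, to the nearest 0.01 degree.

77.22°

From the long-edge AOV: f = 36 / (2·tan(33.6°)) = 36 / 1.32880 ≈ 27.0922 mm.
Sensor diagonal = √(36² + 24²) = √1872.0000 ≈ 43.2666 mm.
Diagonal AOV = 2·arctan(43.2666 / (2 × 27.0922)) = 2·arctan(0.79851) ≈ 77.2153°.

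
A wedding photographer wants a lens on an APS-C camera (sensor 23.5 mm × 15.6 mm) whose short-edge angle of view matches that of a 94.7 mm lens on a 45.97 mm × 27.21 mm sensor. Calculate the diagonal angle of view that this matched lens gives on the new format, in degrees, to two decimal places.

29.12°

Equal short-edge AOV ⇒ f₂ = f₁ · 15.6/27.21 = 94.7 × 0.57332 ≈ 54.2933 mm.
Sensor diagonal = √(23.5² + 15.6²) = √795.6100 ≈ 28.2066 mm.
Diagonal AOV on the new format = 2·arctan(28.2066 / (2 × 54.2933)) = 2·arctan(0.25976) ≈ 29.1228°.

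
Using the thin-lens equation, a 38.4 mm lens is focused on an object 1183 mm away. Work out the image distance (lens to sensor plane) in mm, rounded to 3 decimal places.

1/dᵢ = 1/f − 1/dₒ = 1/38.4 − 1/1183 = 0.0251964 mm⁻¹.
dᵢ = 1/0.0251964 ≈ 39.6883 mm.

39.688 mm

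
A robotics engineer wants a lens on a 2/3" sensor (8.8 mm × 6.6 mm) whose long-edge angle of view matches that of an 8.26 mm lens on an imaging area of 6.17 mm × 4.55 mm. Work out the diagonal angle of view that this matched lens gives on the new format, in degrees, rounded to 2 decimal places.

Equal long-edge AOV ⇒ f₂ = f₁ · 8.8/6.17 = 8.26 × 1.42626 ≈ 11.7809 mm.
Sensor diagonal = √(8.8² + 6.6²) = √121.0000 ≈ 11.0000 mm.
Diagonal AOV on the new format = 2·arctan(11.0000 / (2 × 11.7809)) = 2·arctan(0.46686) ≈ 50.0518°.

50.05°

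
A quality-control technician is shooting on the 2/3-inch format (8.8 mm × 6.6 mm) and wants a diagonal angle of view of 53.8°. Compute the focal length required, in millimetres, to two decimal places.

Sensor diagonal = √(8.8² + 6.6²) = √121.0000 ≈ 11.0000 mm.
From α = 2·arctan(d/2f) we get f = d / (2·tan(α/2)).
With d = 11.0000 mm and α/2 = 26.9°, tan(α/2) ≈ 0.50733, so f ≈ 11.0000 / 1.01466 ≈ 10.8411 mm.

10.84 mm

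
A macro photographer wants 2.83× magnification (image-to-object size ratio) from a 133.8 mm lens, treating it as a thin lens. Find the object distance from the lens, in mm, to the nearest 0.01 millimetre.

181.08 mm

With m = dᵢ/dₒ and 1/f = 1/dₒ + 1/dᵢ, substituting dᵢ = m·dₒ gives 1/f = (1 + 1/m)/dₒ, hence dₒ = f·(1 + 1/m).
dₒ = 133.8 × (1 + 1/2.83) = 133.8 × 1.35336 ≈ 181.079 mm.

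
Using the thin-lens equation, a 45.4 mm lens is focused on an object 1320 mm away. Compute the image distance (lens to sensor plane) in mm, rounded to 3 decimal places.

1/dᵢ = 1/f − 1/dₒ = 1/45.4 − 1/1320 = 0.0212689 mm⁻¹.
dᵢ = 1/0.0212689 ≈ 47.0171 mm.

47.017 mm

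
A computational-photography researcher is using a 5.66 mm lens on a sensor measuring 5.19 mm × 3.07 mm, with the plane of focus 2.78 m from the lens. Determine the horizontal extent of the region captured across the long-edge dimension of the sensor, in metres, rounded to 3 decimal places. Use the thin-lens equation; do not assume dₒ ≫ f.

dₒ: 2.78 m = 2780 mm.
Similar triangles through the lens centre give W/dₒ = w/dᵢ; with 1/f = 1/dₒ + 1/dᵢ this gives W = w·(dₒ − f)/f.
W = 5.19 mm × (2780 − 5.66) / 5.66 = 5.19 × 490.1661 ≈ 2543.962 mm = 2.54396 m.

2.544 m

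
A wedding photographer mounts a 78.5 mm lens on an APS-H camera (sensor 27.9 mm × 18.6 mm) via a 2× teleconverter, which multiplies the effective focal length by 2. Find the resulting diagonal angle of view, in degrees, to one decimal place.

12.2°

Effective focal length f = 78.5 × 2 = 157 mm.
Sensor diagonal = √(27.9² + 18.6²) = √1124.3700 ≈ 33.5316 mm.
α = 2·arctan(33.532 / (2 × 157)) = 2·arctan(0.10679) ≈ 12.1909°.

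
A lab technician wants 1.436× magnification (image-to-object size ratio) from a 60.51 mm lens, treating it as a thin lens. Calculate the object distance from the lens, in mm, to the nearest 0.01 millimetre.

With m = dᵢ/dₒ and 1/f = 1/dₒ + 1/dᵢ, substituting dᵢ = m·dₒ gives 1/f = (1 + 1/m)/dₒ, hence dₒ = f·(1 + 1/m).
dₒ = 60.51 × (1 + 1/1.436) = 60.51 × 1.69638 ≈ 102.648 mm.

102.65 mm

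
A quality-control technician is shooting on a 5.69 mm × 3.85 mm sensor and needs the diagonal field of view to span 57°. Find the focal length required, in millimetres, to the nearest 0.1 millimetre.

6.3 mm

Sensor diagonal = √(5.69² + 3.85²) = √47.1986 ≈ 6.8701 mm.
From α = 2·arctan(d/2f) we get f = d / (2·tan(α/2)).
With d = 6.8701 mm and α/2 = 28.5°, tan(α/2) ≈ 0.54296, so f ≈ 6.8701 / 1.08591 ≈ 6.3266 mm.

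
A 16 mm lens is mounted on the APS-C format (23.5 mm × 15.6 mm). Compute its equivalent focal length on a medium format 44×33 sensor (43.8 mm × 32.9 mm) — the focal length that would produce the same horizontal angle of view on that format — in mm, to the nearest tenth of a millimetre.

Equal angle of view means equal width/f ratio, so f₂ = f₁ · (width₂/width₁) = 16 × 43.8/23.5.
f₂ = 16 × 1.86383 ≈ 29.821 mm.

29.8 mm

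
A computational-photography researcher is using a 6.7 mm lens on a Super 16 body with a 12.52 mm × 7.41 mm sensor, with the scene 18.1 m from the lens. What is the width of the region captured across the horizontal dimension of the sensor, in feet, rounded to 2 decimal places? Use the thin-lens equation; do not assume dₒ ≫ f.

dₒ: 18.1 m = 18100 mm.
Similar triangles through the lens centre give W/dₒ = w/dᵢ; with 1/f = 1/dₒ + 1/dᵢ this gives W = w·(dₒ − f)/f.
W = 12.52 mm × (18100 − 6.7) / 6.7 = 12.52 × 2700.4925 ≈ 33810.167 mm = 33810.167/304.8 ft = 110.926 ft.

110.93 ft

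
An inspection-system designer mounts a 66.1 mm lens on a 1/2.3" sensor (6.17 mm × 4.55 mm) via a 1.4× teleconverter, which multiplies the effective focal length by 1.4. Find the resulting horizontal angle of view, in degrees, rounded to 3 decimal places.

3.819°

Effective focal length f = 66.1 × 1.4 = 92.54 mm.
α = 2·arctan(6.17 / (2 × 92.54)) = 2·arctan(0.03334) ≈ 3.8187°.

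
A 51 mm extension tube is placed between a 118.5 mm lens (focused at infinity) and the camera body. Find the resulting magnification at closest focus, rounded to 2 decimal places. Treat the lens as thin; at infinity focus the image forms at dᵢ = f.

The tube moves the image plane from f to f + e, so dᵢ = 118.5 + 51 = 169.5 mm. Focus is achieved when 1/f = 1/dₒ + 1/dᵢ, giving dₒ = 1/(1/f − 1/(f+e)).
Magnification m = dᵢ/dₒ = (f+e)·(1/f − 1/(f+e)) = e/f = 51/118.5 ≈ 0.4304.

0.43×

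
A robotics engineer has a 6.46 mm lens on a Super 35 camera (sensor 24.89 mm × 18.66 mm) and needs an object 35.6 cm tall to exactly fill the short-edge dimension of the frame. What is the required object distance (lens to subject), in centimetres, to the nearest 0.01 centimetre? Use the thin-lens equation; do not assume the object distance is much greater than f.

W: 35.6 cm = 356 mm.
Magnification m = h/W = dᵢ/dₒ; combined with 1/f = 1/dₒ + 1/dᵢ this gives dₒ = f·(1 + W/h).
dₒ = 6.46 mm × (1 + 356/18.66) = 6.46 × 20.0782 ≈ 129.705 mm = 12.9705 cm.

12.97 cm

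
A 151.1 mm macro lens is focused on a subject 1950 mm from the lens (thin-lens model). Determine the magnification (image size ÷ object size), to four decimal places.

Thin lens: 1/f = 1/dₒ + 1/dᵢ → 1/dᵢ = 1/151.1 − 1/1950 = 0.0061053 mm⁻¹, so dᵢ ≈ 163.7918 mm.
Magnification m = dᵢ/dₒ = 163.7918/1950 ≈ 0.08400.

0.0840×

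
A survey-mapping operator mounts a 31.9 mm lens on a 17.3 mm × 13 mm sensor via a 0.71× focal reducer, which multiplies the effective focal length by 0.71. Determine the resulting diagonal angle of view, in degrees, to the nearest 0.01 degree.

Effective focal length f = 31.9 × 0.71 = 22.649 mm.
Sensor diagonal = √(17.3² + 13²) = √468.2900 ≈ 21.6400 mm.
α = 2·arctan(21.640 / (2 × 22.649)) = 2·arctan(0.47773) ≈ 51.0700°.

51.07°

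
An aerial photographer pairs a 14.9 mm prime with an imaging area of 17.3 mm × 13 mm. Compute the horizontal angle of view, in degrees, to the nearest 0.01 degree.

60.27°

Angle of view α = 2·arctan(w/2f) with w = 17.3 mm and f = 14.9 mm.
w/2f = 0.58054; arctan(0.58054) ≈ 30.1367°, so α ≈ 60.2735°.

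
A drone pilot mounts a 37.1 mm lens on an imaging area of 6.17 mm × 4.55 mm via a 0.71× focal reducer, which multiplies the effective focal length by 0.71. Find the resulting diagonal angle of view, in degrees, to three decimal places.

Effective focal length f = 37.1 × 0.71 = 26.341 mm.
Sensor diagonal = √(6.17² + 4.55²) = √58.7714 ≈ 7.6663 mm.
α = 2·arctan(7.666 / (2 × 26.341)) = 2·arctan(0.14552) ≈ 16.5591°.

16.559°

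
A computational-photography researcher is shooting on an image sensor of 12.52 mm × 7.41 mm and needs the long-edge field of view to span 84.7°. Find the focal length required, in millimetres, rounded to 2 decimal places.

From α = 2·arctan(w/2f) we get f = w / (2·tan(α/2)).
With w = 12.52 mm and α/2 = 42.35°, tan(α/2) ≈ 0.91153, so f ≈ 12.52 / 1.82305 ≈ 6.8676 mm.

6.87 mm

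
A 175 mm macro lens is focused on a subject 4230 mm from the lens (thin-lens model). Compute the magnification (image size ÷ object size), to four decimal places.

Thin lens: 1/f = 1/dₒ + 1/dᵢ → 1/dᵢ = 1/175 − 1/4230 = 0.0054779 mm⁻¹, so dᵢ ≈ 182.5524 mm.
Magnification m = dᵢ/dₒ = 182.5524/4230 ≈ 0.04316.

0.0432×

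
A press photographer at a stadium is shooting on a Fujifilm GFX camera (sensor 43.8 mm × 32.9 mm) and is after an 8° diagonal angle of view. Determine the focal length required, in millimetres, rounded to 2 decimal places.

Sensor diagonal = √(43.8² + 32.9²) = √3000.8500 ≈ 54.7800 mm.
From α = 2·arctan(d/2f) we get f = d / (2·tan(α/2)).
With d = 54.7800 mm and α/2 = 4°, tan(α/2) ≈ 0.06993, so f ≈ 54.7800 / 0.13985 ≈ 391.6954 mm.

391.70 mm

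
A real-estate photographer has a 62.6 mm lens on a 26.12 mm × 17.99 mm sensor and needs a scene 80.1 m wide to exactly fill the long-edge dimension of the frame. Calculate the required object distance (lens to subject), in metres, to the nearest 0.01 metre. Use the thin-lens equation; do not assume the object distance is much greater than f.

192.03 m

W: 80.1 m = 80100 mm.
Magnification m = w/W = dᵢ/dₒ; combined with 1/f = 1/dₒ + 1/dᵢ this gives dₒ = f·(1 + W/w).
dₒ = 62.6 mm × (1 + 80100/26.12) = 62.6 × 3067.6156 ≈ 192032.738 mm = 192.033 m.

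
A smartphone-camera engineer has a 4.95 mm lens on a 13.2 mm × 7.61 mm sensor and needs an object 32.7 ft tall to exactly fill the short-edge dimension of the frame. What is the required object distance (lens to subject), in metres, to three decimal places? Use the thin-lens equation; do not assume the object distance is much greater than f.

W: 32.7 ft × 304.8 mm/ft = 9966.96 mm.
Magnification m = h/W = dᵢ/dₒ; combined with 1/f = 1/dₒ + 1/dᵢ this gives dₒ = f·(1 + W/h).
dₒ = 4.95 mm × (1 + 9966.96/7.61) = 4.95 × 1310.7187 ≈ 6488.058 mm = 6.48806 m.

6.488 m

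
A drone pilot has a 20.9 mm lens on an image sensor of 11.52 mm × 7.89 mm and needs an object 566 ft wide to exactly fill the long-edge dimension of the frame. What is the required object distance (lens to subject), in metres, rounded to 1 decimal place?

313.0 m

W: 566 ft × 304.8 mm/ft = 172516.79 mm.
Magnification m = w/W = dᵢ/dₒ; combined with 1/f = 1/dₒ + 1/dᵢ this gives dₒ = f·(1 + W/w).
dₒ = 20.9 mm × (1 + 172517/11.52) = 20.9 × 14976.4162 ≈ 313007.098 mm = 313.007 m.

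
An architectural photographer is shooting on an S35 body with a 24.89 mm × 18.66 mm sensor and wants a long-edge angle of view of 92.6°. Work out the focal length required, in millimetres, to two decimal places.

11.89 mm

From α = 2·arctan(w/2f) we get f = w / (2·tan(α/2)).
With w = 24.89 mm and α/2 = 46.3°, tan(α/2) ≈ 1.04644, so f ≈ 24.89 / 2.09288 ≈ 11.8927 mm.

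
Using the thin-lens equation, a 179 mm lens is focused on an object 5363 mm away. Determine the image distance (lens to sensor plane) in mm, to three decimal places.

1/dᵢ = 1/f − 1/dₒ = 1/179 − 1/5363 = 0.0054001 mm⁻¹.
dᵢ = 1/0.0054001 ≈ 185.1807 mm.

185.181 mm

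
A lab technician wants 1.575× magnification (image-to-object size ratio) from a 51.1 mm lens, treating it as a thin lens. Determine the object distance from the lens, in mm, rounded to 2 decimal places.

83.54 mm

With m = dᵢ/dₒ and 1/f = 1/dₒ + 1/dᵢ, substituting dᵢ = m·dₒ gives 1/f = (1 + 1/m)/dₒ, hence dₒ = f·(1 + 1/m).
dₒ = 51.1 × (1 + 1/1.575) = 51.1 × 1.63492 ≈ 83.544 mm.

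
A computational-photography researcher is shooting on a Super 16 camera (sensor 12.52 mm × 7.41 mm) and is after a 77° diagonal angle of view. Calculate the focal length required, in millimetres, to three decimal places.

Sensor diagonal = √(12.52² + 7.41²) = √211.6585 ≈ 14.5485 mm.
From α = 2·arctan(d/2f) we get f = d / (2·tan(α/2)).
With d = 14.5485 mm and α/2 = 38.5°, tan(α/2) ≈ 0.79544, so f ≈ 14.5485 / 1.59087 ≈ 9.1450 mm.

9.145 mm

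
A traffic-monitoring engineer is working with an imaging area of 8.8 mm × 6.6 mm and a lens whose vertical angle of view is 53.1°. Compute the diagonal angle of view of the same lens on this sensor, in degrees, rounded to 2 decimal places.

From the vertical AOV: f = 6.6 / (2·tan(26.55°)) = 6.6 / 0.99934 ≈ 6.6043 mm.
Sensor diagonal = √(8.8² + 6.6²) = √121.0000 ≈ 11.0000 mm.
Diagonal AOV = 2·arctan(11.0000 / (2 × 6.6043)) = 2·arctan(0.83279) ≈ 79.5741°.

79.57°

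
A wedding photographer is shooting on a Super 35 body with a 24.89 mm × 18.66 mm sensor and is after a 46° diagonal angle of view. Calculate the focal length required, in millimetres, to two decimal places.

36.64 mm

Sensor diagonal = √(24.89² + 18.66²) = √967.7077 ≈ 31.1080 mm.
From α = 2·arctan(d/2f) we get f = d / (2·tan(α/2)).
With d = 31.1080 mm and α/2 = 23°, tan(α/2) ≈ 0.42447, so f ≈ 31.1080 / 0.84895 ≈ 36.6429 mm.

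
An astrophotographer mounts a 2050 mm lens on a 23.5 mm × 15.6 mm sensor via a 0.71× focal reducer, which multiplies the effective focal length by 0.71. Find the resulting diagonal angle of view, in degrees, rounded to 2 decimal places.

1.11°

Effective focal length f = 2050 × 0.71 = 1455.5 mm.
Sensor diagonal = √(23.5² + 15.6²) = √795.6100 ≈ 28.2066 mm.
α = 2·arctan(28.207 / (2 × 1455.5)) = 2·arctan(0.00969) ≈ 1.1103°.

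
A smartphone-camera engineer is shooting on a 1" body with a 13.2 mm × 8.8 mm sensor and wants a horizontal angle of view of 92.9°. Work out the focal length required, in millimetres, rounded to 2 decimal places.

6.27 mm

From α = 2·arctan(w/2f) we get f = w / (2·tan(α/2)).
With w = 13.2 mm and α/2 = 46.45°, tan(α/2) ≈ 1.05194, so f ≈ 13.2 / 2.10388 ≈ 6.2741 mm.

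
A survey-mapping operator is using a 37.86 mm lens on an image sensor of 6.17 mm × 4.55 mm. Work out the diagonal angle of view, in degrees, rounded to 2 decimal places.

Sensor diagonal = √(6.17² + 4.55²) = √58.7714 ≈ 7.6663 mm.
Angle of view α = 2·arctan(d/2f) with d = 7.6663 mm and f = 37.86 mm.
d/2f = 0.10124; arctan(0.10124) ≈ 5.7812°, so α ≈ 11.5624°.

11.56°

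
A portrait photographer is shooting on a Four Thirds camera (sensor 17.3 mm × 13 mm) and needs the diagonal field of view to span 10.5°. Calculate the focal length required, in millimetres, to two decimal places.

Sensor diagonal = √(17.3² + 13²) = √468.2900 ≈ 21.6400 mm.
From α = 2·arctan(d/2f) we get f = d / (2·tan(α/2)).
With d = 21.6400 mm and α/2 = 5.25°, tan(α/2) ≈ 0.09189, so f ≈ 21.6400 / 0.18377 ≈ 117.7533 mm.

117.75 mm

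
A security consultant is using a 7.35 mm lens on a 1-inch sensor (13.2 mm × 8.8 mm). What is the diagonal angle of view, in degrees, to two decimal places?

94.36°

Sensor diagonal = √(13.2² + 8.8²) = √251.6800 ≈ 15.8644 mm.
Angle of view α = 2·arctan(d/2f) with d = 15.8644 mm and f = 7.35 mm.
d/2f = 1.07921; arctan(1.07921) ≈ 47.1818°, so α ≈ 94.3635°.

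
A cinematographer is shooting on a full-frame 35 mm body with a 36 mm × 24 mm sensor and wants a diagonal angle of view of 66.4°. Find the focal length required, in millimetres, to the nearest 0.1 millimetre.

33.1 mm

Sensor diagonal = √(36² + 24²) = √1872.0000 ≈ 43.2666 mm.
From α = 2·arctan(d/2f) we get f = d / (2·tan(α/2)).
With d = 43.2666 mm and α/2 = 33.2°, tan(α/2) ≈ 0.65438, so f ≈ 43.2666 / 1.30876 ≈ 33.0592 mm.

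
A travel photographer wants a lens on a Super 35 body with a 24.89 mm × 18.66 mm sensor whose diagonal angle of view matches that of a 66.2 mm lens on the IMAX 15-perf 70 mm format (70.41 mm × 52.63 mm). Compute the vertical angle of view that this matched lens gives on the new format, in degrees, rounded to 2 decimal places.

43.43°

Sensor diagonal = √(70.41² + 52.63²) = √7727.4850 ≈ 87.9061 mm.
Sensor diagonal = √(24.89² + 18.66²) = √967.7077 ≈ 31.1080 mm.
Equal diagonal AOV ⇒ f₂ = f₁ · 31.1080/87.9061 = 66.2 × 0.35388 ≈ 23.4267 mm.
Vertical AOV on the new format = 2·arctan(18.66 / (2 × 23.4267)) = 2·arctan(0.39826) ≈ 43.4312°.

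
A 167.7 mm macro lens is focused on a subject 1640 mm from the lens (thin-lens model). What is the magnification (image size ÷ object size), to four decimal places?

Thin lens: 1/f = 1/dₒ + 1/dᵢ → 1/dᵢ = 1/167.7 − 1/1640 = 0.0053533 mm⁻¹, so dᵢ ≈ 186.8016 mm.
Magnification m = dᵢ/dₒ = 186.8016/1640 ≈ 0.11390.

0.1139×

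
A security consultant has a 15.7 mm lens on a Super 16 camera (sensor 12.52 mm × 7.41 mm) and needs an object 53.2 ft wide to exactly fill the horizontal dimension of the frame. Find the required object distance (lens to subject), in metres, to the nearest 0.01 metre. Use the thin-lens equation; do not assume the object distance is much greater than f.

W: 53.2 ft × 304.8 mm/ft = 16215.36 mm.
Magnification m = w/W = dᵢ/dₒ; combined with 1/f = 1/dₒ + 1/dᵢ this gives dₒ = f·(1 + W/w).
dₒ = 15.7 mm × (1 + 16215.4/12.52) = 15.7 × 1296.1565 ≈ 20349.657 mm = 20.3497 m.

20.35 m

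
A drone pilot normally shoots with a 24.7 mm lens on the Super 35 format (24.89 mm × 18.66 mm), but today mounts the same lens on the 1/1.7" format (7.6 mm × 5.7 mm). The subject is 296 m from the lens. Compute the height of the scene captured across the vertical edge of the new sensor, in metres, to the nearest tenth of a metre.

68.3 m

The focal length stays 24.7 mm; the relevant sensor dimension is now h = 5.7 mm. Object distance dₒ = 296 m = 296000 mm.
Thin-lens field height W = h·(dₒ − f)/f = 5.7 × (296000 − 24.7)/24.7 ≈ 68301.992 mm = 68.302 m.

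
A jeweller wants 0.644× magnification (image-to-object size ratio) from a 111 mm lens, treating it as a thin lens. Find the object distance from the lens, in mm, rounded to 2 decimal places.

With m = dᵢ/dₒ and 1/f = 1/dₒ + 1/dᵢ, substituting dᵢ = m·dₒ gives 1/f = (1 + 1/m)/dₒ, hence dₒ = f·(1 + 1/m).
dₒ = 111 × (1 + 1/0.644) = 111 × 2.55280 ≈ 283.360 mm.

283.36 mm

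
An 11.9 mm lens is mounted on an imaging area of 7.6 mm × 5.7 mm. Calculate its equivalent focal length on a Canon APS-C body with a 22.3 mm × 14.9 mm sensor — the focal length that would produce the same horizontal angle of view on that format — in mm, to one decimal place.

34.9 mm

Equal angle of view means equal width/f ratio, so f₂ = f₁ · (width₂/width₁) = 11.9 × 22.3/7.6.
f₂ = 11.9 × 2.93421 ≈ 34.917 mm.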